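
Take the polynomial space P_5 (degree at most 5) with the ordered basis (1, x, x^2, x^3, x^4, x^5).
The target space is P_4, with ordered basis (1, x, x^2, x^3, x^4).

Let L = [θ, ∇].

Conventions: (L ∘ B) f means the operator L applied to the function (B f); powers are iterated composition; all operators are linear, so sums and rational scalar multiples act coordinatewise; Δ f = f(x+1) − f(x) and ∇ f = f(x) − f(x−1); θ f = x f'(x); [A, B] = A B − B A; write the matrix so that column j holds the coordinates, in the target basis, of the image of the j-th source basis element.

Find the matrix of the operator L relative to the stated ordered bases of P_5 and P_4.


the matrix is [[0, -1, 2, -3, 4, -5]; [0, 0, -2, 6, -12, 20]; [0, 0, 0, -3, 12, -30]; [0, 0, 0, 0, -4, 20]; [0, 0, 0, 0, 0, -5]] (rows listed top to bottom)

image of 1: 0
image of x: -1
image of x^2: -2x + 2
image of x^3: -3x^2 + 6x - 3
image of x^4: -4x^3 + 12x^2 - 12x + 4
image of x^5: -5x^4 + 20x^3 - 30x^2 + 20x - 5
each image's coordinates form column j of the matrix


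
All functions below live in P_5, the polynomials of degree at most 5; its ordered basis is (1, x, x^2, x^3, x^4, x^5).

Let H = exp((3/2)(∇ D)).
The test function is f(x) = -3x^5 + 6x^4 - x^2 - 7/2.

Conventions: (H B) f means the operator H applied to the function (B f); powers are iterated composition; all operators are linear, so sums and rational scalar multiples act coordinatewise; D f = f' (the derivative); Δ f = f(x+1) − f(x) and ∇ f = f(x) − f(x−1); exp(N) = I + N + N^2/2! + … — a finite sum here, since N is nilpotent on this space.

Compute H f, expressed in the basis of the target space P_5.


g(x) = -3x^5 + 6x^4 - 90x^3 + 242x^2 - 603x + 619

order-1 term: -90x^3 + 243x^2 - 198x + 111/2
order-2 term: -405x + 567
the series for exp((3/2)(∇ D)) f terminates at order 2
exp((3/2)(∇ D)) f = -3x^5 + 6x^4 - 90x^3 + 242x^2 - 603x + 619


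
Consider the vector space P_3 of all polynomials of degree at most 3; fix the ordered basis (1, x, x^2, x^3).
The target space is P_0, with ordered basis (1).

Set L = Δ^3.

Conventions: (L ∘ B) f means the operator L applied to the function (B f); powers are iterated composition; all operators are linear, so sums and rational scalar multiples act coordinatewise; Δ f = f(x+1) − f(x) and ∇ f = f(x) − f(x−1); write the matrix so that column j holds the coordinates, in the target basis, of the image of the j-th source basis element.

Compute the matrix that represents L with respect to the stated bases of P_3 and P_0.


the matrix is [[0, 0, 0, 6]] (rows listed top to bottom)

image of 1: 0
image of x: 0
image of x^2: 0
image of x^3: 6
each image's coordinates form column j of the matrix


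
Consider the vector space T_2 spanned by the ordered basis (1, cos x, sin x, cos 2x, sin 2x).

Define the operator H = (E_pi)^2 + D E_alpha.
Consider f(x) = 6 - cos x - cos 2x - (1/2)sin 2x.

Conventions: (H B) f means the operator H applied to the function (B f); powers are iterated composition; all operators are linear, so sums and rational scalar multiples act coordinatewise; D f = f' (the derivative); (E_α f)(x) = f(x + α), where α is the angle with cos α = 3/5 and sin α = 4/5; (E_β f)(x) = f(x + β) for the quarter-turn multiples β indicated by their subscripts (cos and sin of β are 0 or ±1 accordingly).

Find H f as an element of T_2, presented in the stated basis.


g(x) = 6 - (1/5)cos x + (3/5)sin x + (6/5)cos 2x - (1/10)sin 2x

E_pi f = 6 + cos x - cos 2x - (1/2)sin 2x
E_pi E_pi f = 6 - cos x - cos 2x - (1/2)sin 2x
E_alpha f = 6 - (3/5)cos x + (4/5)sin x - (1/5)cos 2x + (11/10)sin 2x
D E_alpha f = (4/5)cos x + (3/5)sin x + (11/5)cos 2x + (2/5)sin 2x
((E_pi)^2 + D E_alpha) f = 6 - (1/5)cos x + (3/5)sin x + (6/5)cos 2x - (1/10)sin 2x


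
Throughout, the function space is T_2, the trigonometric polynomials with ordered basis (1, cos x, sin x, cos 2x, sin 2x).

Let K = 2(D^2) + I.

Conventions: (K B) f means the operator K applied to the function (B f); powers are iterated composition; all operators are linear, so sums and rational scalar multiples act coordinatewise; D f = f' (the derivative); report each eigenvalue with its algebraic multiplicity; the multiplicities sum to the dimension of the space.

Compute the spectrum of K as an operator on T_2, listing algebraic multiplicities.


image of 1: 1
image of cos x: -cos x
image of sin x: -sin x
image of cos 2x: -7cos 2x
image of sin 2x: -7sin 2x
the matrix is diagonal; its diagonal is (1, -1, -1, -7, -7)
for a triangular matrix the eigenvalues are the diagonal entries, with algebraic multiplicity their repetition count

λ = -7 (multiplicity 2), λ = -1 (multiplicity 2), λ = 1 (multiplicity 1)


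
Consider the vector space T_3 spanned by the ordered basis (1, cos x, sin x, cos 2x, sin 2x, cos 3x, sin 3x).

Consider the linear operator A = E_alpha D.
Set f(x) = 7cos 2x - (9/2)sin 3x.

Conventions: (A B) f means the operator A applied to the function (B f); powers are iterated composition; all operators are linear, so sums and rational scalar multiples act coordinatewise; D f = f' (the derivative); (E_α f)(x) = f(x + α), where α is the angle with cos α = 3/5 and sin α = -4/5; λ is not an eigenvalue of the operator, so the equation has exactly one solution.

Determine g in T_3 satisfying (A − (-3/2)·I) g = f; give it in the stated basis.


write g with unknown coordinates in the stated basis and equate coefficients in (A − (-3/2)·I) g = f
solving from the highest basis element down gives g = (2394/1201)cos 2x - (392/1201)sin 2x - (78/89)cos 3x - (71/89)sin 3x
check: A g = (4816/1201)cos 2x + (588/1201)sin 2x + (117/89)cos 3x - (294/89)sin 3x
so A g − (-3/2)·g = 7cos 2x - (9/2)sin 3x = f ✓

g(x) = (2394/1201)cos 2x - (392/1201)sin 2x - (78/89)cos 3x - (71/89)sin 3x


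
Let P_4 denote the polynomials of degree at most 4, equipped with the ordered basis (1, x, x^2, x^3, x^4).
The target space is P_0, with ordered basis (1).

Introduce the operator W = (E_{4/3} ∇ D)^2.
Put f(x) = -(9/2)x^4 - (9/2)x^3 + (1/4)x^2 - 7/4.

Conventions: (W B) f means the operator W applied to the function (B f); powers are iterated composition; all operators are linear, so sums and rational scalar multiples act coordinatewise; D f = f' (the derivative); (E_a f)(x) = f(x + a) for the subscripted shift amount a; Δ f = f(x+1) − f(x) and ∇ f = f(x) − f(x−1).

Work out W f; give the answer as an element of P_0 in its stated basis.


the image equals g(x) = -108

D f = -18x^3 - (27/2)x^2 + (1/2)x
∇ D f = -54x^2 + 27x - 4
E_{4/3} (∇ D) f = -54x^2 - 117x - 64
D (E_{4/3} ∇ D) f = -108x - 117
∇ D (E_{4/3} ∇ D) f = -108
E_{4/3} (∇ D) (E_{4/3} ∇ D) f = -108


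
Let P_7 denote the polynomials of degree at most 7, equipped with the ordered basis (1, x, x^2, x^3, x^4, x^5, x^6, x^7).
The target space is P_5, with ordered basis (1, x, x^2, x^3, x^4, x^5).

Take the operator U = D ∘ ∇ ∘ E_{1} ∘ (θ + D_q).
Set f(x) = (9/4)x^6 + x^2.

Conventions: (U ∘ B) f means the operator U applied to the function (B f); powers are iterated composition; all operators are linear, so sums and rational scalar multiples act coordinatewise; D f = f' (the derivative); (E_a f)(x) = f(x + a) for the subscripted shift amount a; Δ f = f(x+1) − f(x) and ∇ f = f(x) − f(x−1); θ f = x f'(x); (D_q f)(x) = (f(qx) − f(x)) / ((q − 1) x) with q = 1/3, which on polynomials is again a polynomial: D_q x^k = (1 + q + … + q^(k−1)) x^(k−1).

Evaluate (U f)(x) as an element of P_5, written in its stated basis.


the image equals g(x) = 405x^4 + (23690/27)x^3 + (8200/9)x^2 + (12755/27)x + 2750/27

θ f = (27/2)x^6 + 2x^2
D_q f = (91/27)x^5 + (4/3)x
(θ + D_q) f = (27/2)x^6 + (91/27)x^5 + 2x^2 + (4/3)x
E_{1} (θ + D_q) f = (27/2)x^6 + (2278/27)x^5 + (11845/54)x^4 + (8200/27)x^3 + (12863/54)x^2 + (2786/27)x + 1091/54
∇ E_{1} (θ + D_q) f = 81x^5 + (11845/54)x^4 + (8200/27)x^3 + (12755/54)x^2 + (2750/27)x + 1091/54
D (∇ ∘ E_{1}) (θ + D_q) f = 405x^4 + (23690/27)x^3 + (8200/9)x^2 + (12755/27)x + 2750/27


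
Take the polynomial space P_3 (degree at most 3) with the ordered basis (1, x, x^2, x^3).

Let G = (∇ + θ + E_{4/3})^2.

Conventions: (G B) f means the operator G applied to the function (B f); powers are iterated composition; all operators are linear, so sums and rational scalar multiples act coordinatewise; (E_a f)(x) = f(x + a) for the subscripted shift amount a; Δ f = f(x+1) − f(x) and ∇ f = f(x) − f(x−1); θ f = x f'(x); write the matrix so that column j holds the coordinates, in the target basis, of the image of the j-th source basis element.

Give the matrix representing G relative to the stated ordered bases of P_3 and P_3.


the matrix is [[1, 7, 14, 749/27]; [0, 4, 70/3, 140/3]; [0, 0, 9, 49]; [0, 0, 0, 16]] (rows listed top to bottom)

image of 1: 1
image of x: 4x + 7
image of x^2: 9x^2 + (70/3)x + 14
image of x^3: 16x^3 + 49x^2 + (140/3)x + 749/27
each image's coordinates form column j of the matrix


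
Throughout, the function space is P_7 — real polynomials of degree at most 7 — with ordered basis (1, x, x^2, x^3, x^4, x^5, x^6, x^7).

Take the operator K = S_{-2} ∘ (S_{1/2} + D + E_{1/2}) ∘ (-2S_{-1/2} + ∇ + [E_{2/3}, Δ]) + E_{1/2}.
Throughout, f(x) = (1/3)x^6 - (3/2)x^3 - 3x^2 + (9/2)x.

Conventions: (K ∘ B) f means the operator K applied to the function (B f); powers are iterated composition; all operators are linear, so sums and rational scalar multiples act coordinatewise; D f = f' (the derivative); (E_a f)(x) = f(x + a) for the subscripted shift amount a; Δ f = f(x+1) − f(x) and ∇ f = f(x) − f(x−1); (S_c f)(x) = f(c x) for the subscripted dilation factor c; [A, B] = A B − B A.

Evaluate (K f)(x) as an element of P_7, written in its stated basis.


S_{-1/2} f = (1/192)x^6 + (3/16)x^3 - (3/4)x^2 - (9/4)x
(-2S_{-1/2}) f = -(1/96)x^6 - (3/8)x^3 + (3/2)x^2 + (9/2)x
∇ f = 2x^5 - 5x^4 + (20/3)x^3 - (19/2)x^2 + (1/2)x + 17/3
Δ f = 2x^5 + 5x^4 + (20/3)x^3 + (1/2)x^2 - (17/2)x + 1/3
E_{2/3} Δ f = 2x^5 + (35/3)x^4 + (260/9)x^3 + (1787/54)x^2 + (1451/162)x - 458/243
E_{2/3} f = (1/3)x^6 + (4/3)x^5 + (20/9)x^4 + (77/162)x^3 - (406/81)x^2 - (601/486)x + 2737/2187
Δ E_{2/3} f = 2x^5 + (35/3)x^4 + (260/9)x^3 + (1787/54)x^2 + (1451/162)x - 458/243
[E_{2/3}, Δ] f = 0
(-2S_{-1/2} + ∇ + [E_{2/3}, Δ]) f = -(1/96)x^6 + 2x^5 - 5x^4 + (151/24)x^3 - 8x^2 + 5x + 17/3
S_{1/2} (-2S_{-1/2} + ∇ + [E_{2/3}, Δ]) f = -(1/6144)x^6 + (1/16)x^5 - (5/16)x^4 + (151/192)x^3 - 2x^2 + (5/2)x + 17/3
D (-2S_{-1/2} + ∇ + [E_{2/3}, Δ]) f = -(1/16)x^5 + 10x^4 - 20x^3 + (151/8)x^2 - 16x + 5
E_{1/2} (-2S_{-1/2} + ∇ + [E_{2/3}, Δ]) f = -(1/96)x^6 + (63/32)x^5 - (5/128)x^4 + (81/64)x^3 - (1829/512)x^2 - (81/512)x + 41183/6144
(S_{1/2} + D + E_{1/2}) (-2S_{-1/2} + ∇ + [E_{2/3}, Δ]) f = -(65/6144)x^6 + (63/32)x^5 + (1235/128)x^4 - (1723/96)x^3 + (6811/512)x^2 - (6993/512)x + 35573/2048
S_{-2} (S_{1/2} + D + E_{1/2}) (-2S_{-1/2} + ∇ + [E_{2/3}, Δ]) f = -(65/96)x^6 - 63x^5 + (1235/8)x^4 + (1723/12)x^3 + (6811/128)x^2 + (6993/256)x + 35573/2048
E_{1/2} f = (1/3)x^6 + x^5 + (5/4)x^4 - (2/3)x^3 - (79/16)x^2 + (7/16)x + 253/192
(S_{-2} ∘ (S_{1/2} + D + E_{1/2}) ∘ (-2S_{-1/2} + ∇ + [E_{2/3}, Δ]) + E_{1/2}) f = -(11/32)x^6 - 62x^5 + (1245/8)x^4 + (1715/12)x^3 + (6179/128)x^2 + (7105/256)x + 114815/6144

the result is g(x) = -(11/32)x^6 - 62x^5 + (1245/8)x^4 + (1715/12)x^3 + (6179/128)x^2 + (7105/256)x + 114815/6144


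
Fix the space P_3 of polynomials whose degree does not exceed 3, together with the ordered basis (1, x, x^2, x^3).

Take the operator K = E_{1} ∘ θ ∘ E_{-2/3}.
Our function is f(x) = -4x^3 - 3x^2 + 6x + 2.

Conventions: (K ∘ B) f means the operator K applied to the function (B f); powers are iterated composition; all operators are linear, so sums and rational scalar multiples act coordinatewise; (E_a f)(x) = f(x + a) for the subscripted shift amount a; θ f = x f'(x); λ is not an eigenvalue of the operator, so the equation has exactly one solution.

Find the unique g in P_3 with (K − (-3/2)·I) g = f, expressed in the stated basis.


g(x) = -(8/9)x^3 + (26/63)x^2 + (2636/945)x - 484/945

write g with unknown coordinates in the stated basis and equate coefficients in (K − (-3/2)·I) g = f
solving from the highest basis element down gives g = -(8/9)x^3 + (26/63)x^2 + (2636/945)x - 484/945
check: K g = -(8/3)x^3 - (76/21)x^2 + (572/315)x + 872/315
so K g − (-3/2)·g = -4x^3 - 3x^2 + 6x + 2 = f ✓


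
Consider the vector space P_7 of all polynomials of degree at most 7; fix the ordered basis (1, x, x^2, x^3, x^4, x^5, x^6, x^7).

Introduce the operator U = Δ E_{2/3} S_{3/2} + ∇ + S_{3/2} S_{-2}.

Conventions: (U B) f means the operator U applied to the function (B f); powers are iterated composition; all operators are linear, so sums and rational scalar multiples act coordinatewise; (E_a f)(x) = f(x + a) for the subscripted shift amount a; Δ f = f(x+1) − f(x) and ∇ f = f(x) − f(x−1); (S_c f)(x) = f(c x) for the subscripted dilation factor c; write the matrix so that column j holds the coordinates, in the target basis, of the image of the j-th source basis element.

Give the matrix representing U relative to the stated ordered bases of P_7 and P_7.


the matrix is [[1, 5/2, 17/4, 125/8, 593/16, 3125/32, 15497/64, 78125/128]; [0, -3, 13/2, 165/8, 367/4, 8975/32, 28029/32, 325885/128]; [0, 0, 9, 105/8, 519/8, 5425/16, 81255/64, 587265/128]; [0, 0, 0, -27, 97/4, 2675/16, 16115/16, 571025/128]; [0, 0, 0, 0, 81, 1375/32, 24555/64, 336175/128]; [0, 0, 0, 0, 0, -243, 2379/32, 104475/128]; [0, 0, 0, 0, 0, 0, 729, 16205/128]; [0, 0, 0, 0, 0, 0, 0, -2187]] (rows listed top to bottom)

image of 1: 1
image of x: -3x + 5/2
image of x^2: 9x^2 + (13/2)x + 17/4
image of x^3: -27x^3 + (105/8)x^2 + (165/8)x + 125/8
image of x^4: 81x^4 + (97/4)x^3 + (519/8)x^2 + (367/4)x + 593/16
image of x^5: -243x^5 + (1375/32)x^4 + (2675/16)x^3 + (5425/16)x^2 + (8975/32)x + 3125/32
image of x^6: 729x^6 + (2379/32)x^5 + (24555/64)x^4 + (16115/16)x^3 + (81255/64)x^2 + (28029/32)x + 15497/64
image of x^7: -2187x^7 + (16205/128)x^6 + (104475/128)x^5 + (336175/128)x^4 + (571025/128)x^3 + (587265/128)x^2 + (325885/128)x + 78125/128
each image's coordinates form column j of the matrix


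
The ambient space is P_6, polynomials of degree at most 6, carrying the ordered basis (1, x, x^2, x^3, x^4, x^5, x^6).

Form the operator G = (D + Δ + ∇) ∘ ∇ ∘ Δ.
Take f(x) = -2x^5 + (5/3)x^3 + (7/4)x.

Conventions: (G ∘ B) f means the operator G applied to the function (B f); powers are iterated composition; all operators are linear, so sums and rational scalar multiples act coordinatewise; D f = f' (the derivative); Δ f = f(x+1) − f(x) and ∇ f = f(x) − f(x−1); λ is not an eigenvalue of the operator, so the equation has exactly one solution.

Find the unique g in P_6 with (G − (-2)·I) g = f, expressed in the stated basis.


g(x) = -x^5 + (5/6)x^3 + 90x^2 + (7/8)x + 55/2

write g with unknown coordinates in the stated basis and equate coefficients in (G − (-2)·I) g = f
solving from the highest basis element down gives g = -x^5 + (5/6)x^3 + 90x^2 + (7/8)x + 55/2
check: G g = -180x^2 - 55
so G g − (-2)·g = -2x^5 + (5/3)x^3 + (7/4)x = f ✓


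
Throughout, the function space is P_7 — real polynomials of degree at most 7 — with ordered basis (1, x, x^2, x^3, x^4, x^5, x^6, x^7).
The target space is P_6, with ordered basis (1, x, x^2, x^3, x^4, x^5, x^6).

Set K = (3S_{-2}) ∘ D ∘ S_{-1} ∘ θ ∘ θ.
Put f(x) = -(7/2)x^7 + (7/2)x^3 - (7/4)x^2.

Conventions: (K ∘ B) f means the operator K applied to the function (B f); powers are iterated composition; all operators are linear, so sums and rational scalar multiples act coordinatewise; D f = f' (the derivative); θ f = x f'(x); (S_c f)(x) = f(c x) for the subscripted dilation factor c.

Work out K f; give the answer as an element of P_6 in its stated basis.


the result is g(x) = 230496x^6 - 1134x^2 + 84x

θ f = -(49/2)x^7 + (21/2)x^3 - (7/2)x^2
θ θ f = -(343/2)x^7 + (63/2)x^3 - 7x^2
S_{-1} θ θ f = (343/2)x^7 - (63/2)x^3 - 7x^2
D (S_{-1} ∘ θ ∘ θ) f = (2401/2)x^6 - (189/2)x^2 - 14x
S_{-2} (D ∘ S_{-1} ∘ θ ∘ θ) f = 76832x^6 - 378x^2 + 28x
(3S_{-2}) (D ∘ S_{-1} ∘ θ ∘ θ) f = 230496x^6 - 1134x^2 + 84x


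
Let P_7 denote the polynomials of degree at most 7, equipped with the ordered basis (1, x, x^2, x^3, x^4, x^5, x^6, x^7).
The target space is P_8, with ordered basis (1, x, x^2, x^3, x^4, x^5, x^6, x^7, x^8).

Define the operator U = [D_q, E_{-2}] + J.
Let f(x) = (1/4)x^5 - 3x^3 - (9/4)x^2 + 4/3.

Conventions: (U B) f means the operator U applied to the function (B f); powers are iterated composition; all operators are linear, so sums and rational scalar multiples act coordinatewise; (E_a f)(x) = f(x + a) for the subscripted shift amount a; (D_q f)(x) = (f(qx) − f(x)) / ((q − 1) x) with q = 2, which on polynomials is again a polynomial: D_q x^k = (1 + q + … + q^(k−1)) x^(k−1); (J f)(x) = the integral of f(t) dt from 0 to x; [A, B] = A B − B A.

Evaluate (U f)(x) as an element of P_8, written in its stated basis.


E_{-2} f = (1/4)x^5 - (5/2)x^4 + 7x^3 - (17/4)x^2 - 7x + 25/3
D_q E_{-2} f = (31/4)x^4 - (75/2)x^3 + 49x^2 - (51/4)x - 7
D_q f = (31/4)x^4 - 21x^2 - (27/4)x
E_{-2} D_q f = (31/4)x^4 - 62x^3 + 165x^2 - (683/4)x + 107/2
[D_q, E_{-2}] f = (49/2)x^3 - 116x^2 + 158x - 121/2
J f = (1/24)x^6 - (3/4)x^4 - (3/4)x^3 + (4/3)x
([D_q, E_{-2}] + J) f = (1/24)x^6 - (3/4)x^4 + (95/4)x^3 - 116x^2 + (478/3)x - 121/2

the image equals g(x) = (1/24)x^6 - (3/4)x^4 + (95/4)x^3 - 116x^2 + (478/3)x - 121/2


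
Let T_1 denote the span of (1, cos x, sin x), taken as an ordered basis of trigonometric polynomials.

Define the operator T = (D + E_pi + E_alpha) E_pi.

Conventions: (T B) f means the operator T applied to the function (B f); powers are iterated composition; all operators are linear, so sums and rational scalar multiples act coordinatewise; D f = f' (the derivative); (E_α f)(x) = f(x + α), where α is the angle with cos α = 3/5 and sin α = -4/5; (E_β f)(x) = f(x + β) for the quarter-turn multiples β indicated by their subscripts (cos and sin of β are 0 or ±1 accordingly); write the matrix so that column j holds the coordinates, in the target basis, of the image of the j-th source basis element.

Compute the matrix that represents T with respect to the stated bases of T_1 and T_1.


image of 1: 2
image of cos x: (2/5)cos x + (1/5)sin x
image of sin x: -(1/5)cos x + (2/5)sin x
each image's coordinates form column j of the matrix

the matrix is [[2, 0, 0]; [0, 2/5, -1/5]; [0, 1/5, 2/5]] (rows listed top to bottom)


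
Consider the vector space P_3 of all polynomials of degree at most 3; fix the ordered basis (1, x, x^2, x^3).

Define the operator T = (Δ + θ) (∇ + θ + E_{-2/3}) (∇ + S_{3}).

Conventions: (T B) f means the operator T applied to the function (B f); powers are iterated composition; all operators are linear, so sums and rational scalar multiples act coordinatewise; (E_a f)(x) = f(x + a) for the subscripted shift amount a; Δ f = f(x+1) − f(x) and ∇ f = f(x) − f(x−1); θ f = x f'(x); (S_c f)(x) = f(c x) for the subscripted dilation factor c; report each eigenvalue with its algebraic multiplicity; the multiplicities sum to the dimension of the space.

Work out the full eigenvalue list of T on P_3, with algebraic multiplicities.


image of 1: 0
image of x: 6x + 6
image of x^2: 54x^2 + 64x + 37
image of x^3: 324x^3 + 396x^2 + 347x + 95
the matrix is upper triangular; its diagonal is (0, 6, 54, 324)
for a triangular matrix the eigenvalues are the diagonal entries, with algebraic multiplicity their repetition count

λ = 0 (multiplicity 1), λ = 6 (multiplicity 1), λ = 54 (multiplicity 1), λ = 324 (multiplicity 1)


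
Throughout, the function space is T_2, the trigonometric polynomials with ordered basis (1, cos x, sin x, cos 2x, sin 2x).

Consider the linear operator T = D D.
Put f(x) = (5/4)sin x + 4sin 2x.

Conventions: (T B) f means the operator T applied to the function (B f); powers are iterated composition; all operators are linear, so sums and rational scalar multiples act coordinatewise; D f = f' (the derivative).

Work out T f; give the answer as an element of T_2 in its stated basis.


D f = (5/4)cos x + 8cos 2x
D D f = -(5/4)sin x - 16sin 2x

g(x) = -(5/4)sin x - 16sin 2x


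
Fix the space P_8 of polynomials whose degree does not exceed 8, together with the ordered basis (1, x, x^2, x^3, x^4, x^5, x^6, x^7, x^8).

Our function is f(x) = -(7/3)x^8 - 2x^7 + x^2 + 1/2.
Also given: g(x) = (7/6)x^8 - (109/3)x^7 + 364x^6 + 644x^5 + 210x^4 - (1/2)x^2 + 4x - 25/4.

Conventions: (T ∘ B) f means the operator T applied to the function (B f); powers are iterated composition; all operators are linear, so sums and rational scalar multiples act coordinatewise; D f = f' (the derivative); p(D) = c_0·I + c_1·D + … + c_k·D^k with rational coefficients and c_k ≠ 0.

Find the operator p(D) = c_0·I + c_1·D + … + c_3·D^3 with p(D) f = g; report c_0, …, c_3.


D^0 f = -(7/3)x^8 - 2x^7 + x^2 + 1/2
D^1 f = -(56/3)x^7 - 14x^6 + 2x
D^2 f = -(392/3)x^6 - 84x^5 + 2
D^3 f = -784x^5 - 420x^4
matching coefficients of g against c_0 f + c_1 Df + … from the top degree down determines the c_i
solution: c_0 = -1/2, c_1 = 2, c_2 = -3, c_3 = -1/2

c_0 = -1/2, c_1 = 2, c_2 = -3, c_3 = -1/2


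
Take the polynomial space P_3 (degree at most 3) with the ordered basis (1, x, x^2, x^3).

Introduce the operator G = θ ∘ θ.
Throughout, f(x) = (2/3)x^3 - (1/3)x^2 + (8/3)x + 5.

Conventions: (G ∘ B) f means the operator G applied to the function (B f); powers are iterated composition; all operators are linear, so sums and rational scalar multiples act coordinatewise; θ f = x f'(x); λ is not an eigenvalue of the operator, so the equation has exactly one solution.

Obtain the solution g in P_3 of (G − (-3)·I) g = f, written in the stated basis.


the image equals g(x) = (1/18)x^3 - (1/21)x^2 + (2/3)x + 5/3

write g with unknown coordinates in the stated basis and equate coefficients in (G − (-3)·I) g = f
solving from the highest basis element down gives g = (1/18)x^3 - (1/21)x^2 + (2/3)x + 5/3
check: G g = (1/2)x^3 - (4/21)x^2 + (2/3)x
so G g − (-3)·g = (2/3)x^3 - (1/3)x^2 + (8/3)x + 5 = f ✓


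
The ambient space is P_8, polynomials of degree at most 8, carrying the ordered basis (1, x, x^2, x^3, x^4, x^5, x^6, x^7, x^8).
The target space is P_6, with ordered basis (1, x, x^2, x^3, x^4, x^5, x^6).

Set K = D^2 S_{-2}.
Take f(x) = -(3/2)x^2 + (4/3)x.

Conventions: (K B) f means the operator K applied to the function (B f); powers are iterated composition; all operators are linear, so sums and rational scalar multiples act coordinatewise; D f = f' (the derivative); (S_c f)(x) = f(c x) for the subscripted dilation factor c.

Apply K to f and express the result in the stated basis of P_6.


the image equals g(x) = -12

S_{-2} f = -6x^2 - (8/3)x
D S_{-2} f = -12x - 8/3
D D S_{-2} f = -12


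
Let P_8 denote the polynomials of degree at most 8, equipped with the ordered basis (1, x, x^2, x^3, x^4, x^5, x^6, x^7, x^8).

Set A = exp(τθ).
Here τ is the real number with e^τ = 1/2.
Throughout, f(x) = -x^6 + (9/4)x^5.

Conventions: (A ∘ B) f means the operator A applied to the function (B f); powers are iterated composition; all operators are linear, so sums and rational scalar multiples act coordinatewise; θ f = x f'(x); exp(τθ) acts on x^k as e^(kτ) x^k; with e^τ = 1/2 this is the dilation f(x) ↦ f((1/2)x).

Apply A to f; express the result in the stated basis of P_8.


exp(τθ) x^k = e^(kτ) x^k; with e^τ = 1/2 this sends x^k to (1/2)^k x^k
x^5 ↦ 1/32 x^5
x^6 ↦ 1/64 x^6
applying this coordinatewise to f: exp(τθ) f = -(1/64)x^6 + (9/128)x^5

g(x) = -(1/64)x^6 + (9/128)x^5


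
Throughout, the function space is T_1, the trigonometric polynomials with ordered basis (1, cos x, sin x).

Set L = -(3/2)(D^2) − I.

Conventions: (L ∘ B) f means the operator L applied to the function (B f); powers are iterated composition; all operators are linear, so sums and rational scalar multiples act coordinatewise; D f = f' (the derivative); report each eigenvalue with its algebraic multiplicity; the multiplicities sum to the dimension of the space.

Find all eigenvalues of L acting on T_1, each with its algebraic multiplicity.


λ = -1 (multiplicity 1), λ = 1/2 (multiplicity 2)

image of 1: -1
image of cos x: (1/2)cos x
image of sin x: (1/2)sin x
the matrix is diagonal; its diagonal is (-1, 1/2, 1/2)
for a triangular matrix the eigenvalues are the diagonal entries, with algebraic multiplicity their repetition count


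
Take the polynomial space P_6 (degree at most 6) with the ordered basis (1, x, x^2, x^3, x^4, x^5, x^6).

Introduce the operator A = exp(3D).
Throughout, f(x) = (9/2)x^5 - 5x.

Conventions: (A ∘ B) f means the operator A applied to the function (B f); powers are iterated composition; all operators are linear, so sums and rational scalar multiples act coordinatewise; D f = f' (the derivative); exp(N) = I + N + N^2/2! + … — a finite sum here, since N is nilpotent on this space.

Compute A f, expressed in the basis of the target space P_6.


order-1 term: (135/2)x^4 - 15
order-2 term: 405x^3
order-3 term: 1215x^2
order-4 term: (3645/2)x
order-5 term: 2187/2
the series for exp(3D) f terminates at order 5
exp(3D) f = (9/2)x^5 + (135/2)x^4 + 405x^3 + 1215x^2 + (3635/2)x + 2157/2

the image equals g(x) = (9/2)x^5 + (135/2)x^4 + 405x^3 + 1215x^2 + (3635/2)x + 2157/2


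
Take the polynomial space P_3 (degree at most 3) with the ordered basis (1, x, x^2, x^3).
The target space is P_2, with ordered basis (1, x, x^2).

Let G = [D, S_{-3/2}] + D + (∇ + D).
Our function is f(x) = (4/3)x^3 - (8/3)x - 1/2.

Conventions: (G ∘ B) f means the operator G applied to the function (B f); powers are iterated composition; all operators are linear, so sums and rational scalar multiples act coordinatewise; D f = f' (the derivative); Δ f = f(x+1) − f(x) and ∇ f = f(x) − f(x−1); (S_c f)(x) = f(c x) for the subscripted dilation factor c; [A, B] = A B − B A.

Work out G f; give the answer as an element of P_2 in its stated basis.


S_{-3/2} f = -(9/2)x^3 + 4x - 1/2
D S_{-3/2} f = -(27/2)x^2 + 4
D f = 4x^2 - 8/3
S_{-3/2} D f = 9x^2 - 8/3
[D, S_{-3/2}] f = -(45/2)x^2 + 20/3
D f = 4x^2 - 8/3
∇ f = 4x^2 - 4x - 4/3
D f = 4x^2 - 8/3
(∇ + D) f = 8x^2 - 4x - 4
([D, S_{-3/2}] + D + (∇ + D)) f = -(21/2)x^2 - 4x

the image equals g(x) = -(21/2)x^2 - 4x


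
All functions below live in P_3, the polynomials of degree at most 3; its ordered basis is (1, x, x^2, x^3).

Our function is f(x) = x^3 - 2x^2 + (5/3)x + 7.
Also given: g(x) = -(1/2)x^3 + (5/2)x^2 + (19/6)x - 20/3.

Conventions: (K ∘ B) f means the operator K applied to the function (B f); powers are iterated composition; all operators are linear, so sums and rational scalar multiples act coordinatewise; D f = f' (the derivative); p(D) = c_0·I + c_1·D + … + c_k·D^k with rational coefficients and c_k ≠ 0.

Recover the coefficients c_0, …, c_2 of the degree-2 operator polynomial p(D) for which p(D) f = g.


D^0 f = x^3 - 2x^2 + (5/3)x + 7
D^1 f = 3x^2 - 4x + 5/3
D^2 f = 6x - 4
matching coefficients of g against c_0 f + c_1 Df + … from the top degree down determines the c_i
solution: c_0 = -1/2, c_1 = 1/2, c_2 = 1

p(D) = -(1/2)·I + (1/2)·D + D^2, i.e. c_0 = -1/2, c_1 = 1/2, c_2 = 1


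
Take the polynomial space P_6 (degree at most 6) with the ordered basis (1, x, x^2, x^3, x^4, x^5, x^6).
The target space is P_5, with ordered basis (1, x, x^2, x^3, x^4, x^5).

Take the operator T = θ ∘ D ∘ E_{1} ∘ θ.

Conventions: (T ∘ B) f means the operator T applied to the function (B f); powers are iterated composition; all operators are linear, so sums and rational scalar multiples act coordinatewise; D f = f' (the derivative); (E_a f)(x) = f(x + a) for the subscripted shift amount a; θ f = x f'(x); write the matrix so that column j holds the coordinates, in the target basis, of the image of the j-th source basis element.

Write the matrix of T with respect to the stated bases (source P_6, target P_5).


the matrix is [[0, 0, 0, 0, 0, 0, 0]; [0, 0, 4, 18, 48, 100, 180]; [0, 0, 0, 18, 96, 300, 720]; [0, 0, 0, 0, 48, 300, 1080]; [0, 0, 0, 0, 0, 100, 720]; [0, 0, 0, 0, 0, 0, 180]] (rows listed top to bottom)

image of 1: 0
image of x: 0
image of x^2: 4x
image of x^3: 18x^2 + 18x
image of x^4: 48x^3 + 96x^2 + 48x
image of x^5: 100x^4 + 300x^3 + 300x^2 + 100x
image of x^6: 180x^5 + 720x^4 + 1080x^3 + 720x^2 + 180x
each image's coordinates form column j of the matrix


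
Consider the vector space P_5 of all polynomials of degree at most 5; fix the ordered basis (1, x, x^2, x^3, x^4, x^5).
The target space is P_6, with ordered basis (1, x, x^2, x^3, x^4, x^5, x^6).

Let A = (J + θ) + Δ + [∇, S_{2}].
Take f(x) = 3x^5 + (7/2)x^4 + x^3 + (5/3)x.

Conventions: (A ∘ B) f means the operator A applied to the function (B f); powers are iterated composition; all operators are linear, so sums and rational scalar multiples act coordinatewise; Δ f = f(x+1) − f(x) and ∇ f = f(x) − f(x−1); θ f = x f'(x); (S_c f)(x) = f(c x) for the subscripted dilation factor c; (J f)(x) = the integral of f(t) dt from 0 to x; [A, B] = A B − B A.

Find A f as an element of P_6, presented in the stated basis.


J f = (1/2)x^6 + (7/10)x^5 + (1/4)x^4 + (5/6)x^2
θ f = 15x^5 + 14x^4 + 3x^3 + (5/3)x
(J + θ) f = (1/2)x^6 + (157/10)x^5 + (57/4)x^4 + 3x^3 + (5/6)x^2 + (5/3)x
Δ f = 15x^4 + 44x^3 + 54x^2 + 32x + 55/6
S_{2} f = 96x^5 + 56x^4 + 8x^3 + (10/3)x
∇ S_{2} f = 480x^4 - 736x^3 + 648x^2 - 280x + 154/3
∇ f = 15x^4 - 16x^3 + 12x^2 - 4x + 13/6
S_{2} ∇ f = 240x^4 - 128x^3 + 48x^2 - 8x + 13/6
[∇, S_{2}] f = 240x^4 - 608x^3 + 600x^2 - 272x + 295/6
((J + θ) + Δ + [∇, S_{2}]) f = (1/2)x^6 + (157/10)x^5 + (1077/4)x^4 - 561x^3 + (3929/6)x^2 - (715/3)x + 175/3

g(x) = (1/2)x^6 + (157/10)x^5 + (1077/4)x^4 - 561x^3 + (3929/6)x^2 - (715/3)x + 175/3


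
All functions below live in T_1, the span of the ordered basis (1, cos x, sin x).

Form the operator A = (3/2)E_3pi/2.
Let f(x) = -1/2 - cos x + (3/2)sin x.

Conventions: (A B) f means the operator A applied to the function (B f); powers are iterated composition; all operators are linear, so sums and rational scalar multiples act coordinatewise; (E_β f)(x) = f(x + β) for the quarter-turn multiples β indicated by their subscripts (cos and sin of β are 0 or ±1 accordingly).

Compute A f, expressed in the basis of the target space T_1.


the result is g(x) = -3/4 - (9/4)cos x - (3/2)sin x

E_3pi/2 f = -1/2 - (3/2)cos x - sin x
((3/2)E_3pi/2) f = -3/4 - (9/4)cos x - (3/2)sin x


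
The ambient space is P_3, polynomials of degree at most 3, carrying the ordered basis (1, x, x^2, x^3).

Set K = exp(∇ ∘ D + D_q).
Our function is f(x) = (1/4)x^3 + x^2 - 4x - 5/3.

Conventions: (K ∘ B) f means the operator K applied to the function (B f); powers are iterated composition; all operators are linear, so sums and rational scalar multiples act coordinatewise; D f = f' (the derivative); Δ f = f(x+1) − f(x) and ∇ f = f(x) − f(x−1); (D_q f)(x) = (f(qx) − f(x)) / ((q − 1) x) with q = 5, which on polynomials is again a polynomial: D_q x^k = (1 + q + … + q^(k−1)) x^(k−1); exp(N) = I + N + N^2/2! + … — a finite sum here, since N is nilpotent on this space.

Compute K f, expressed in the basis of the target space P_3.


order-1 term: (31/4)x^2 + (15/2)x - 11/4
order-2 term: (93/4)x + 23/2
order-3 term: 31/4
the series for exp(∇ ∘ D + D_q) f terminates at order 3
exp(∇ ∘ D + D_q) f = (1/4)x^3 + (35/4)x^2 + (107/4)x + 89/6

the image equals g(x) = (1/4)x^3 + (35/4)x^2 + (107/4)x + 89/6


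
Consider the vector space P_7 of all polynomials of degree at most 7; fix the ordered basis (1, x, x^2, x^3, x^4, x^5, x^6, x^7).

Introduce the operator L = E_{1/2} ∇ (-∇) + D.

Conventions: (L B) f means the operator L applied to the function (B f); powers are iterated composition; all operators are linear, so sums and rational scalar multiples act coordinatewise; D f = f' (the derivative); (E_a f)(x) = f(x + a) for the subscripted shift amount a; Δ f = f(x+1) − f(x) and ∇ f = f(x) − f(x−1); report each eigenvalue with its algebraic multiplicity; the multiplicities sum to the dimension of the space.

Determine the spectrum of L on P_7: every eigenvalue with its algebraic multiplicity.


λ = 0 (multiplicity 8)

image of 1: 0
image of x: 1
image of x^2: 2x - 2
image of x^3: 3x^2 - 6x + 3
image of x^4: 4x^3 - 12x^2 + 12x - 5
image of x^5: 5x^4 - 20x^3 + 30x^2 - 25x + 15/2
image of x^6: 6x^5 - 30x^4 + 60x^3 - 75x^2 + 45x - 91/8
image of x^7: 7x^6 - 42x^5 + 105x^4 - 175x^3 + (315/2)x^2 - (637/8)x + 273/16
the matrix is upper triangular; its diagonal is (0, 0, 0, 0, 0, 0, 0, 0)
for a triangular matrix the eigenvalues are the diagonal entries, with algebraic multiplicity their repetition count


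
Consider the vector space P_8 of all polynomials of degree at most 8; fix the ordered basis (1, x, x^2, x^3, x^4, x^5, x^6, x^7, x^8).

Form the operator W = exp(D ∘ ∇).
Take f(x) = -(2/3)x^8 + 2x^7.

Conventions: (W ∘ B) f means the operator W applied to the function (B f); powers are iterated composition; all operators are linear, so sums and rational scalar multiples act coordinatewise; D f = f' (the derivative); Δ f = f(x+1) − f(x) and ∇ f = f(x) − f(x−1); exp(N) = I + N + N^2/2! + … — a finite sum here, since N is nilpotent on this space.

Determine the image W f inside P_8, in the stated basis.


the result is g(x) = -(2/3)x^8 + 2x^7 - (112/3)x^6 + 196x^5 - (2870/3)x^4 + (10640/3)x^3 - 9002x^2 + (44464/3)x - 35030/3

order-1 term: -(112/3)x^6 + 196x^5 - (1190/3)x^4 + (1400/3)x^3 - 322x^2 + (364/3)x - 58/3
order-2 term: -560x^4 + 3080x^3 - 6440x^2 + 6300x - 7252/3
order-3 term: -2240x^2 + 8400x - 8120
order-4 term: -1120
the series for exp(D ∘ ∇) f terminates at order 4
exp(D ∘ ∇) f = -(2/3)x^8 + 2x^7 - (112/3)x^6 + 196x^5 - (2870/3)x^4 + (10640/3)x^3 - 9002x^2 + (44464/3)x - 35030/3


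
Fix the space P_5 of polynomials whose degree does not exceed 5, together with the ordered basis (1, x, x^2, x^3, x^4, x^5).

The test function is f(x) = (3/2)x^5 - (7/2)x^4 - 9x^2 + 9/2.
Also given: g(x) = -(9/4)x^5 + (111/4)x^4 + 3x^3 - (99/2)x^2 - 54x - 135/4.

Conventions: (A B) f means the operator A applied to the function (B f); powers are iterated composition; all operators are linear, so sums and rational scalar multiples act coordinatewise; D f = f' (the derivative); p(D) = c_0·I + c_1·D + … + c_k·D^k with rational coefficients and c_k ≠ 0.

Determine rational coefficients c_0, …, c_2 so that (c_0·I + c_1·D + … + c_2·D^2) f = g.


D^0 f = (3/2)x^5 - (7/2)x^4 - 9x^2 + 9/2
D^1 f = (15/2)x^4 - 14x^3 - 18x
D^2 f = 30x^3 - 42x^2 - 18
matching coefficients of g against c_0 f + c_1 Df + … from the top degree down determines the c_i
solution: c_0 = -3/2, c_1 = 3, c_2 = 3/2

p(D) = -(3/2)·I + 3·D + (3/2)·D^2, i.e. c_0 = -3/2, c_1 = 3, c_2 = 3/2


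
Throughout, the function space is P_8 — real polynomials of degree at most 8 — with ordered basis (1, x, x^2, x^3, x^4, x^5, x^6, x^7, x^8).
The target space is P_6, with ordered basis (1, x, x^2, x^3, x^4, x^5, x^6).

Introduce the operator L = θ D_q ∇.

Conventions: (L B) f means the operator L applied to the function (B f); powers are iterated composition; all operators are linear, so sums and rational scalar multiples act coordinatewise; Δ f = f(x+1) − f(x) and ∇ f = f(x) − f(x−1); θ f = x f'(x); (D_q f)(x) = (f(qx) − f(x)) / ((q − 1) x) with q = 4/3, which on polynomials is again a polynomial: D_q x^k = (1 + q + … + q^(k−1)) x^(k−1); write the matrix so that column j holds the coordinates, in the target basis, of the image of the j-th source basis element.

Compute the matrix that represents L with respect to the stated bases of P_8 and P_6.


image of 1: 0
image of x: 0
image of x^2: 0
image of x^3: 7x
image of x^4: (296/9)x^2 - 14x
image of x^5: (875/9)x^3 - (740/9)x^2 + (70/3)x
image of x^6: (6248/27)x^4 - (875/3)x^3 + (1480/9)x^2 - 35x
image of x^7: (117845/243)x^5 - (21868/27)x^4 + (6125/9)x^3 - (2590/9)x^2 + 49x
image of x^8: (227152/243)x^6 - (471380/243)x^5 + (174944/81)x^4 - (12250/9)x^3 + (4144/9)x^2 - (196/3)x
each image's coordinates form column j of the matrix

the matrix is [[0, 0, 0, 0, 0, 0, 0, 0, 0]; [0, 0, 0, 7, -14, 70/3, -35, 49, -196/3]; [0, 0, 0, 0, 296/9, -740/9, 1480/9, -2590/9, 4144/9]; [0, 0, 0, 0, 0, 875/9, -875/3, 6125/9, -12250/9]; [0, 0, 0, 0, 0, 0, 6248/27, -21868/27, 174944/81]; [0, 0, 0, 0, 0, 0, 0, 117845/243, -471380/243]; [0, 0, 0, 0, 0, 0, 0, 0, 227152/243]] (rows listed top to bottom)


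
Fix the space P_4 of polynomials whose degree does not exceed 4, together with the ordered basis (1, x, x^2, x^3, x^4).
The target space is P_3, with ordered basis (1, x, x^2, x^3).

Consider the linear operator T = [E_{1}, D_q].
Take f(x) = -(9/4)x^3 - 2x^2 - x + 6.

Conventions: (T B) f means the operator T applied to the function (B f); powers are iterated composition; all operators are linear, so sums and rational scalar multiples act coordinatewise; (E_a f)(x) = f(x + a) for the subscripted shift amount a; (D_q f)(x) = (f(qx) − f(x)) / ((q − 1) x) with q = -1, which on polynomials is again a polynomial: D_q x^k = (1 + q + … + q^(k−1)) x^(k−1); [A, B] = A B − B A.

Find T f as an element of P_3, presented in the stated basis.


the image equals g(x) = -(9/2)x + 17/2

D_q f = -(9/4)x^2 - 1
E_{1} D_q f = -(9/4)x^2 - (9/2)x - 13/4
E_{1} f = -(9/4)x^3 - (35/4)x^2 - (47/4)x + 3/4
D_q E_{1} f = -(9/4)x^2 - 47/4
[E_{1}, D_q] f = -(9/2)x + 17/2


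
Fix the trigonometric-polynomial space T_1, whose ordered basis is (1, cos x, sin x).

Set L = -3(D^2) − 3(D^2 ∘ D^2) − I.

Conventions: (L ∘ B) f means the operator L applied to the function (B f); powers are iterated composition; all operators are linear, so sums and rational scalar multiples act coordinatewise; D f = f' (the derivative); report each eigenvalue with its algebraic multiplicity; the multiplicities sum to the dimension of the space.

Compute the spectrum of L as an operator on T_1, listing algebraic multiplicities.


image of 1: -1
image of cos x: -cos x
image of sin x: -sin x
the matrix is diagonal; its diagonal is (-1, -1, -1)
for a triangular matrix the eigenvalues are the diagonal entries, with algebraic multiplicity their repetition count

λ = -1 (multiplicity 3)


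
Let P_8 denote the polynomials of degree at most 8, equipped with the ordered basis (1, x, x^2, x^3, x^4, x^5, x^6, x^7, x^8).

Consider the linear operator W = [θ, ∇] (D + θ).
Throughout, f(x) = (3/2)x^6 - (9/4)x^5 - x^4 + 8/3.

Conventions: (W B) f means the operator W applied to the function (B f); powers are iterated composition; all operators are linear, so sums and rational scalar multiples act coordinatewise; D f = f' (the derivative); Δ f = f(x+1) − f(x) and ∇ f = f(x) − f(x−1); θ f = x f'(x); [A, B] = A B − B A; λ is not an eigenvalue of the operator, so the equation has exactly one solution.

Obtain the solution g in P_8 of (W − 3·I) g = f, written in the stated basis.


write g with unknown coordinates in the stated basis and equate coefficients in (W − 3·I) g = f
solving from the highest basis element down gives g = -(1/2)x^6 + (27/4)x^5 - (971/12)x^4 + (5864/9)x^3 - (18949/6)x^2 + (68080/9)x - 583147/108
check: W g = 18x^5 - (975/4)x^4 + (5864/3)x^3 - (18949/2)x^2 + (68080/3)x - 583051/36
so W g − 3·g = (3/2)x^6 - (9/4)x^5 - x^4 + 8/3 = f ✓

g(x) = -(1/2)x^6 + (27/4)x^5 - (971/12)x^4 + (5864/9)x^3 - (18949/6)x^2 + (68080/9)x - 583147/108


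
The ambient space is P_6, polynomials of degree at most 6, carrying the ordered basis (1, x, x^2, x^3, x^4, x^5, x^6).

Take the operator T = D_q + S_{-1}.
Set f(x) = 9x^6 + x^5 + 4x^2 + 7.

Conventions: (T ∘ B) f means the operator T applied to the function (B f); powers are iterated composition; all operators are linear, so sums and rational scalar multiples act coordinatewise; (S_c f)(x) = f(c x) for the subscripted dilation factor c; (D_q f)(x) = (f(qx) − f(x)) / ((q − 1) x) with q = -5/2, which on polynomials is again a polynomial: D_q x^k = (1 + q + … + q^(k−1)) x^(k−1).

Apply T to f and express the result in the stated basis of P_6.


the result is g(x) = 9x^6 - (20039/32)x^5 + (451/16)x^4 + 4x^2 - 6x + 7

D_q f = -(20007/32)x^5 + (451/16)x^4 - 6x
S_{-1} f = 9x^6 - x^5 + 4x^2 + 7
(D_q + S_{-1}) f = 9x^6 - (20039/32)x^5 + (451/16)x^4 + 4x^2 - 6x + 7
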